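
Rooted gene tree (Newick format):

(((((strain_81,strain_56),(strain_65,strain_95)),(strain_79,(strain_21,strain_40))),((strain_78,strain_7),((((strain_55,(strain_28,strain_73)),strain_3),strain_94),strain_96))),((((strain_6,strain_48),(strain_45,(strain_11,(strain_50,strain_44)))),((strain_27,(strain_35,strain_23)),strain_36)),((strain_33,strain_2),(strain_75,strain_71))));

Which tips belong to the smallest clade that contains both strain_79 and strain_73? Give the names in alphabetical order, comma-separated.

Tracing strain_79: it sits inside (strain_79,(strain_21,strain_40)).
Tracing strain_73: it sits inside (strain_28,strain_73).
The smallest clade enclosing both is ((((strain_81,strain_56),(strain_65,strain_95)),(strain_79,(strain_21,strain_40))),((strain_78,strain_7),((((strain_55,(strain_28,strain_73)),strain_3),strain_94),strain_96))); the answer is its 15 terminal taxa in alphabetical order.

strain_21, strain_28, strain_3, strain_40, strain_55, strain_56, strain_65, strain_7, strain_73, strain_78, strain_79, strain_81, strain_94, strain_95, strain_96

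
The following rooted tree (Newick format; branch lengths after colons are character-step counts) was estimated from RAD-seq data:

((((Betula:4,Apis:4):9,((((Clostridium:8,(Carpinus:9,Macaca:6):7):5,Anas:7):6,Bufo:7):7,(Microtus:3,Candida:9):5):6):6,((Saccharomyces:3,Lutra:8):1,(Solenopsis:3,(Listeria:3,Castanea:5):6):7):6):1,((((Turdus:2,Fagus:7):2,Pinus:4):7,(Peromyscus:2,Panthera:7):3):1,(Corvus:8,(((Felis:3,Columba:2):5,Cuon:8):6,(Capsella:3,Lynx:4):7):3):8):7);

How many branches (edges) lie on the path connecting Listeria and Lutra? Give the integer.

The MRCA of Listeria and Lutra is the node subtending ((Saccharomyces,Lutra),(Solenopsis,(Listeria,Castanea))).
From Listeria up to that node: 3 branches. From Lutra up to the same node: 2 branches. Total: 3 + 2 = 5.

5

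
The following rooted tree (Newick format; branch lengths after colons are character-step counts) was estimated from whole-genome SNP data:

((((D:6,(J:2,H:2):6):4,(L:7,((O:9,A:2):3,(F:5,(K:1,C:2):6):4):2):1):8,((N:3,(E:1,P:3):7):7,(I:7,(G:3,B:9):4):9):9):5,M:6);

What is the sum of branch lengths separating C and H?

The path runs C → … → MRCA → … → H; the MRCA is the node subtending ((D,(J,H)),(L,((O,A),(F,(K,C))))).
Branch lengths along that path: 2 + 6 + 4 + 2 + 1 + 4 + 6 + 2 = 27.

27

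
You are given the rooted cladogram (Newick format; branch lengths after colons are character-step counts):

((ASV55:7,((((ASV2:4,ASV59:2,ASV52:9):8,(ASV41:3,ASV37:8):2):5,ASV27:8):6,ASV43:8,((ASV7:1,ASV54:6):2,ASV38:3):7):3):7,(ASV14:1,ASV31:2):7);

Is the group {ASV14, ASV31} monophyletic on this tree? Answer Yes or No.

Yes

The most recent common ancestor of these taxa subtends (ASV14,ASV31).
That clade has exactly 2 tips — every listed taxon and nothing else — so the group is monophyletic.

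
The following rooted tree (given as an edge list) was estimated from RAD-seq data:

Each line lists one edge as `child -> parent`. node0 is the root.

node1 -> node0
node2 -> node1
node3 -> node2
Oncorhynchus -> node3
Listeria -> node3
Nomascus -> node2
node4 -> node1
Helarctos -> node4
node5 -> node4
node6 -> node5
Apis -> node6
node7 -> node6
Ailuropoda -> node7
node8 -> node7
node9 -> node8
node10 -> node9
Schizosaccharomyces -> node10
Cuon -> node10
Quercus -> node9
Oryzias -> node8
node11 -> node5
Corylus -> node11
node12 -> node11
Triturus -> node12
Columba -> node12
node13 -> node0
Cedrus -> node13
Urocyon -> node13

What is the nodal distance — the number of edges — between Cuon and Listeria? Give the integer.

11

The MRCA of Cuon and Listeria is the node subtending (((Oncorhynchus,Listeria),Nomascus),(Helarctos,((Apis,(Ailuropoda,(((Schizosaccharomyces,Cuon),Quercus),Oryzias))),(Corylus,(Triturus,Columba))))).
From Cuon up to that node: 8 branches. From Listeria up to the same node: 3 branches. Total: 8 + 3 = 11.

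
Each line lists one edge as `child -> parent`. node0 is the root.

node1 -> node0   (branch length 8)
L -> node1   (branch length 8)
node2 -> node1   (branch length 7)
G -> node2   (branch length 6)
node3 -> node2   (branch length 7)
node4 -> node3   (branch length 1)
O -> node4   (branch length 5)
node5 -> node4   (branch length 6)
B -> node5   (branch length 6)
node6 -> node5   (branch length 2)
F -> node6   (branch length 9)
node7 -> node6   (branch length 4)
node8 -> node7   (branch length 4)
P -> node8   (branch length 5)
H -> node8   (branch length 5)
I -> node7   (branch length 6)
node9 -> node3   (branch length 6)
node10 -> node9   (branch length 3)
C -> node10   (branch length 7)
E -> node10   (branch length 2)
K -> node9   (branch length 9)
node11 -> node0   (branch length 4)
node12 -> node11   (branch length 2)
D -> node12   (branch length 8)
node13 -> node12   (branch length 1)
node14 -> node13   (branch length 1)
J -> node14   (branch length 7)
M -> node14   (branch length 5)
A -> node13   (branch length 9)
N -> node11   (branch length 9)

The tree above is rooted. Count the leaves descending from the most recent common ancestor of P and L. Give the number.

11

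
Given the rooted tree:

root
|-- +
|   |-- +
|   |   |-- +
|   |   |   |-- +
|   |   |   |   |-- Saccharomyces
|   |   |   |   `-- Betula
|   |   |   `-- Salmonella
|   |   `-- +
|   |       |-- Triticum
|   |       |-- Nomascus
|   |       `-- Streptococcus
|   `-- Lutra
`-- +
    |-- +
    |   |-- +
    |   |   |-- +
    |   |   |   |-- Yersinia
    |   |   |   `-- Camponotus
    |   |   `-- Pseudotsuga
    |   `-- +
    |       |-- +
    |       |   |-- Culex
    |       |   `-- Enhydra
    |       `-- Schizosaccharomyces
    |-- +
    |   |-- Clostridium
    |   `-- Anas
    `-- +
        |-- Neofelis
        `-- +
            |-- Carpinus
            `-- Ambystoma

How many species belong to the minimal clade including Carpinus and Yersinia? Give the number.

The MRCA of Carpinus and Yersinia is the node subtending ((((Yersinia,Camponotus),Pseudotsuga),((Culex,Enhydra),Schizosaccharomyces)),(Clostridium,Anas),(Neofelis,(Carpinus,Ambystoma))).
That clade contains 11 terminal taxa: Ambystoma, Anas, Camponotus, Carpinus, Clostridium, Culex, Enhydra, Neofelis, Pseudotsuga, Schizosaccharomyces, Yersinia.

11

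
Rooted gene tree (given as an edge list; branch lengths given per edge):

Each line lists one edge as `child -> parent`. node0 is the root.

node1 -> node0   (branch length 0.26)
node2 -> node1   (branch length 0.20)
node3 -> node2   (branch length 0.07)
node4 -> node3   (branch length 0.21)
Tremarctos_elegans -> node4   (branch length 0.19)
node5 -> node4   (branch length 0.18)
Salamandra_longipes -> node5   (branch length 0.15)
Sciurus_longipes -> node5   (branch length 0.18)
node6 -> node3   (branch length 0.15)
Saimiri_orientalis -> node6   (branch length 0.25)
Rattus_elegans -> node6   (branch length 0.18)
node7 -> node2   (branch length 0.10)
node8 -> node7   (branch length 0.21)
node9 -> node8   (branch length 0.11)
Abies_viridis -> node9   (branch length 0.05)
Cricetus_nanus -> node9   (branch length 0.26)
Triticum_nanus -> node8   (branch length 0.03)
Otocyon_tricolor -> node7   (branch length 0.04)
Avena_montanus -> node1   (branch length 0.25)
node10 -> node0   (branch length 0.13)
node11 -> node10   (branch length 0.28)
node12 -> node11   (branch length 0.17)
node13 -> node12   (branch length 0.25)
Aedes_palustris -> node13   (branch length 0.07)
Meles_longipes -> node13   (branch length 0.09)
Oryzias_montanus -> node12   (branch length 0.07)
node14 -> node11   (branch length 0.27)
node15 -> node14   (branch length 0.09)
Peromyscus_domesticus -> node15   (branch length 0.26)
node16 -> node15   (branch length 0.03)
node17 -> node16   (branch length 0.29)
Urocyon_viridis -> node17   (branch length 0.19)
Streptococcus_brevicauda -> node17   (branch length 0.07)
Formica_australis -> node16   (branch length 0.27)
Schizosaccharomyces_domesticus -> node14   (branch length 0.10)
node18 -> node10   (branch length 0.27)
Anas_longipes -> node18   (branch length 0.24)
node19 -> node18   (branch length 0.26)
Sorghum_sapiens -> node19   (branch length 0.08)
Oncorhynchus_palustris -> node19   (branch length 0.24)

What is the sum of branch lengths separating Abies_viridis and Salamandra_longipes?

1.08

The path runs Abies_viridis → … → MRCA → … → Salamandra_longipes; the MRCA is the node subtending (((Tremarctos_elegans,(Salamandra_longipes,Sciurus_longipes)),(Saimiri_orientalis,Rattus_elegans)),(((Abies_viridis,Cricetus_nanus),Triticum_nanus),Otocyon_tricolor)).
Branch lengths along that path: 0.05 + 0.11 + 0.21 + 0.10 + 0.07 + 0.21 + 0.18 + 0.15 = 1.08.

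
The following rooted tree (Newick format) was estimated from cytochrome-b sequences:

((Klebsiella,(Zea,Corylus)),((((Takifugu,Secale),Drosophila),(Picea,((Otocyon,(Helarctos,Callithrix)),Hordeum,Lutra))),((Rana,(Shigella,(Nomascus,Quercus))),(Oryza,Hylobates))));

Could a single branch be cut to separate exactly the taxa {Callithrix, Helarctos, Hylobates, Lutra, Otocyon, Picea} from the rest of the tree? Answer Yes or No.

No

The MRCA of the listed taxa subtends ((((Takifugu,Secale),Drosophila),(Picea,((Otocyon,(Helarctos,Callithrix)),Hordeum,Lutra))),((Rana,(Shigella,(Nomascus,Quercus))),(Oryza,Hylobates))).
That clade also contains Drosophila, Hordeum, Nomascus, Oryza, Quercus, Rana, Secale, Shigella, Takifugu, which are not in the proposed group, so the group is not monophyletic.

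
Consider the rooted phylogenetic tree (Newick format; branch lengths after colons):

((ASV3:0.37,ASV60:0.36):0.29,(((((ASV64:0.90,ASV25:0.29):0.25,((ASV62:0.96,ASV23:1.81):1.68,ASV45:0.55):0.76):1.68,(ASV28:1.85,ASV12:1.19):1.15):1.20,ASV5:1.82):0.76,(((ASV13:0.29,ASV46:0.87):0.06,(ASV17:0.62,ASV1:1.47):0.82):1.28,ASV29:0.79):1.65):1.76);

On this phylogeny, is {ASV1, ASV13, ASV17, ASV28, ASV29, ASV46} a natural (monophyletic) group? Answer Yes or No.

No

The MRCA of the listed taxa subtends (((((ASV64,ASV25),((ASV62,ASV23),ASV45)),(ASV28,ASV12)),ASV5),(((ASV13,ASV46),(ASV17,ASV1)),ASV29)).
That clade also contains ASV12, ASV23, ASV25, ASV45, ASV5, ASV62, ASV64, which are not in the proposed group, so the group is not monophyletic.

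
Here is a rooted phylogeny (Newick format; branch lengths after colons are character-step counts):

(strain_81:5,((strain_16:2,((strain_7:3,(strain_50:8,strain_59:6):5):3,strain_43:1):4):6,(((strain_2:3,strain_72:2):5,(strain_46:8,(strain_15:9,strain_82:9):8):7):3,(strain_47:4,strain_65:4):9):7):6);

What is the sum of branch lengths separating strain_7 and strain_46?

The path runs strain_7 → … → MRCA → … → strain_46; the MRCA is the node subtending ((strain_16,((strain_7,(strain_50,strain_59)),strain_43)),(((strain_2,strain_72),(strain_46,(strain_15,strain_82))),(strain_47,strain_65))).
Branch lengths along that path: 3 + 3 + 4 + 6 + 7 + 3 + 7 + 8 = 41.

41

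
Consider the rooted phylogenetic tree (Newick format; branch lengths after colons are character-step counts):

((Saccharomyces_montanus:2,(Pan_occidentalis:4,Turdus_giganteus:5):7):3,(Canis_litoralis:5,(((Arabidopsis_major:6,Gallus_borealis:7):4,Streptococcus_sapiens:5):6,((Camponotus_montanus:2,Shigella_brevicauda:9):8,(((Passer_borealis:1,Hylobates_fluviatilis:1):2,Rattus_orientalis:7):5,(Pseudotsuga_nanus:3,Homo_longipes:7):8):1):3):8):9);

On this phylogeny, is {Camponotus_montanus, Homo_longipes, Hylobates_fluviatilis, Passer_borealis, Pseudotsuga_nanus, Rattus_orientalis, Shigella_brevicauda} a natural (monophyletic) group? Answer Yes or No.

Yes

The most recent common ancestor of these taxa subtends ((Camponotus_montanus,Shigella_brevicauda),(((Passer_borealis,Hylobates_fluviatilis),Rattus_orientalis),(Pseudotsuga_nanus,Homo_longipes))).
That clade has exactly 7 tips — every listed taxon and nothing else — so the group is monophyletic.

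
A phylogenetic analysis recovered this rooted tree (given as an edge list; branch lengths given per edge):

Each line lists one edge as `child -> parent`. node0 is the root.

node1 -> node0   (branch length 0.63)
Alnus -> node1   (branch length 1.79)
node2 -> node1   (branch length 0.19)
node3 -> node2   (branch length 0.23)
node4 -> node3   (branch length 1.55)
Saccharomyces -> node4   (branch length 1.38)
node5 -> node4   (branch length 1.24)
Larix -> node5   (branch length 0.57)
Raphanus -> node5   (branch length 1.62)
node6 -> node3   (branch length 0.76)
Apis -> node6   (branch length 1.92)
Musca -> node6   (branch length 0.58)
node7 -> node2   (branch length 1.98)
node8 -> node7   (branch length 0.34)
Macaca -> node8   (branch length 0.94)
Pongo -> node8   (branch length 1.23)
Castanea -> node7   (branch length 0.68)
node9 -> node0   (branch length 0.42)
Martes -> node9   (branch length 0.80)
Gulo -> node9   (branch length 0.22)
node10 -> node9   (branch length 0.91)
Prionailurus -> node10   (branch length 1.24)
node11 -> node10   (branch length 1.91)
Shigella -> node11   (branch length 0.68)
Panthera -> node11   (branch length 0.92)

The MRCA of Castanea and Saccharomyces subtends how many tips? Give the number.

8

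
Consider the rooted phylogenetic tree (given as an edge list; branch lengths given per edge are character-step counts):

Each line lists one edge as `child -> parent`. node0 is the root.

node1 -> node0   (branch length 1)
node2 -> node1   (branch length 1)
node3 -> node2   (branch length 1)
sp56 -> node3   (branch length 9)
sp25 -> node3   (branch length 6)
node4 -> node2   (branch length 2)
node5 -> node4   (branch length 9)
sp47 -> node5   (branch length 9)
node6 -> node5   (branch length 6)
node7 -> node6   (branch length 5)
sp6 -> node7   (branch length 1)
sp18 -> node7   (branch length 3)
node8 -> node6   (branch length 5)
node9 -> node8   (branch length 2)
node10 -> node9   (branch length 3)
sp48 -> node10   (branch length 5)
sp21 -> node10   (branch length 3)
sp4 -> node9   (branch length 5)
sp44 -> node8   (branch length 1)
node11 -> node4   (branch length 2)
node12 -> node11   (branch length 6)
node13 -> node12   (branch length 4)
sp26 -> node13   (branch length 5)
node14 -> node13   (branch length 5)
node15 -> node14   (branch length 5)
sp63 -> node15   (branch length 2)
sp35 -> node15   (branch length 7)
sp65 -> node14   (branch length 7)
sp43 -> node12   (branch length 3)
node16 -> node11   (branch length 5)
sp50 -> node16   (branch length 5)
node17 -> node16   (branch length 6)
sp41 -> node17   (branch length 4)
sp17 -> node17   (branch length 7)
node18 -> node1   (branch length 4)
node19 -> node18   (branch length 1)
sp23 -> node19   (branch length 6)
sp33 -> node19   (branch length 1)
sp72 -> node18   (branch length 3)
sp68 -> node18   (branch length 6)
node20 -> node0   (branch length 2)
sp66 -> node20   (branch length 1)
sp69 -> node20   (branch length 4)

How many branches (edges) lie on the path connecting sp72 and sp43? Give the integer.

7

The MRCA of sp72 and sp43 is the node subtending (((sp56,sp25),((sp47,((sp6,sp18),(((sp48,sp21),sp4),sp44))),(((sp26,((sp63,sp35),sp65)),sp43),(sp50,(sp41,sp17))))),((sp23,sp33),sp72,sp68)).
From sp72 up to that node: 2 branches. From sp43 up to the same node: 5 branches. Total: 2 + 5 = 7.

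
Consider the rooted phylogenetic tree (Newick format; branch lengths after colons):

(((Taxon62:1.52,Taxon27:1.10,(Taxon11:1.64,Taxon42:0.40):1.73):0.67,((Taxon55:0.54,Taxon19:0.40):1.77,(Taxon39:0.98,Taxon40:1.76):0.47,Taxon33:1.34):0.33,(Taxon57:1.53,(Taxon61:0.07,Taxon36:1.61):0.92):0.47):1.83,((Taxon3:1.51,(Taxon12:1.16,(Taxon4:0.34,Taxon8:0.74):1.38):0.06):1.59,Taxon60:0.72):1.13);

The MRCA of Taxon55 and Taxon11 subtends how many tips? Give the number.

12

The MRCA of Taxon55 and Taxon11 is the node subtending ((Taxon62,Taxon27,(Taxon11,Taxon42)),((Taxon55,Taxon19),(Taxon39,Taxon40),Taxon33),(Taxon57,(Taxon61,Taxon36))).
That clade contains 12 terminal taxa: Taxon11, Taxon19, Taxon27, Taxon33, Taxon36, Taxon39, Taxon40, Taxon42, Taxon55, Taxon57, Taxon61, Taxon62.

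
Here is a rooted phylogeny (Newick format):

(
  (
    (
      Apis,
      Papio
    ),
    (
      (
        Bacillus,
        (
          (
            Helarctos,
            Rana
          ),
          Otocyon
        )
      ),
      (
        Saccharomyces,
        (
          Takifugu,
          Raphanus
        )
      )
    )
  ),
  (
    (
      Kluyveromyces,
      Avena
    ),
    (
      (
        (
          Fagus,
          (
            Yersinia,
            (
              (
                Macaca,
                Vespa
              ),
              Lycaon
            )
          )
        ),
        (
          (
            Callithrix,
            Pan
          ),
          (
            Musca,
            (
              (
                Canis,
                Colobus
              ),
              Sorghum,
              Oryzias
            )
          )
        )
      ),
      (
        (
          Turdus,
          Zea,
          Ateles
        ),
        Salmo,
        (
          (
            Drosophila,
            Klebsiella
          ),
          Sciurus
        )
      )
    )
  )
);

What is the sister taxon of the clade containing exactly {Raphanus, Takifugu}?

Saccharomyces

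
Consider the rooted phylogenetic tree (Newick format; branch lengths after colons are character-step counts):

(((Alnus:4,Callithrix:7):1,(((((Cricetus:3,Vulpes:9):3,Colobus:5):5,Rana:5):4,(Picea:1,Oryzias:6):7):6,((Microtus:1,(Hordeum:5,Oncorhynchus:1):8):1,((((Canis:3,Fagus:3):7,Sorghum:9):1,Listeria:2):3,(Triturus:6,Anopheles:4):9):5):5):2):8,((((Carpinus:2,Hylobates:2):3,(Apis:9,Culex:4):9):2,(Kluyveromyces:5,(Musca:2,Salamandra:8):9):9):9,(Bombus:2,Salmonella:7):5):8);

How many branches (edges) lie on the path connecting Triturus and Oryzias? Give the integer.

7

The MRCA of Triturus and Oryzias is the node subtending (((((Cricetus,Vulpes),Colobus),Rana),(Picea,Oryzias)),((Microtus,(Hordeum,Oncorhynchus)),((((Canis,Fagus),Sorghum),Listeria),(Triturus,Anopheles)))).
From Triturus up to that node: 4 branches. From Oryzias up to the same node: 3 branches. Total: 4 + 3 = 7.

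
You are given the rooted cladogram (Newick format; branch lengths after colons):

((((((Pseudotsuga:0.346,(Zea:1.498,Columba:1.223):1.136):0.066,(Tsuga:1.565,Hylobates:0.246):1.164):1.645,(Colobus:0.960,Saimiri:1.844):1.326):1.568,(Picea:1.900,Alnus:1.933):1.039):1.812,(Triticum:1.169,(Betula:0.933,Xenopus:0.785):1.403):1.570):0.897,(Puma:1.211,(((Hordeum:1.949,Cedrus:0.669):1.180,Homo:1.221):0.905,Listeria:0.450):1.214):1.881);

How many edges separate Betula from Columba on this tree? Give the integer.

9

The MRCA of Betula and Columba is the node subtending (((((Pseudotsuga,(Zea,Columba)),(Tsuga,Hylobates)),(Colobus,Saimiri)),(Picea,Alnus)),(Triticum,(Betula,Xenopus))).
From Betula up to that node: 3 branches. From Columba up to the same node: 6 branches. Total: 3 + 6 = 9.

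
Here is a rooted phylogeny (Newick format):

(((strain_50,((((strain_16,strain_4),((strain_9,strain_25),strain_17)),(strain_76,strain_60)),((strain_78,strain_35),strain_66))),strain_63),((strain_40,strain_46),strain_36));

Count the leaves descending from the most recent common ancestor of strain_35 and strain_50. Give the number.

The MRCA of strain_35 and strain_50 is the node subtending (strain_50,((((strain_16,strain_4),((strain_9,strain_25),strain_17)),(strain_76,strain_60)),((strain_78,strain_35),strain_66))).
That clade contains 11 terminal taxa: strain_16, strain_17, strain_25, strain_35, strain_4, strain_50, strain_60, strain_66, strain_76, strain_78, strain_9.

11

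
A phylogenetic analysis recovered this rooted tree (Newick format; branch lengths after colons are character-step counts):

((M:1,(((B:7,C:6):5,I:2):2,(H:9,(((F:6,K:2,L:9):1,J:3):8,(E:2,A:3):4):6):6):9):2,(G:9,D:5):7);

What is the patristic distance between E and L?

The path runs E → … → MRCA → … → L; the MRCA is the node subtending (((F,K,L),J),(E,A)).
Branch lengths along that path: 2 + 4 + 8 + 1 + 9 = 24.

24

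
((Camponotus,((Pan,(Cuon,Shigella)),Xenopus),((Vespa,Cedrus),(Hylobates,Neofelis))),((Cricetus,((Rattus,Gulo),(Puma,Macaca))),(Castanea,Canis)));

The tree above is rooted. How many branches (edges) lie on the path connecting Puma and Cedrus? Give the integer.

9

The MRCA of Puma and Cedrus is the root of the tree.
From Puma up to that node: 5 branches. From Cedrus up to the same node: 4 branches. Total: 5 + 4 = 9.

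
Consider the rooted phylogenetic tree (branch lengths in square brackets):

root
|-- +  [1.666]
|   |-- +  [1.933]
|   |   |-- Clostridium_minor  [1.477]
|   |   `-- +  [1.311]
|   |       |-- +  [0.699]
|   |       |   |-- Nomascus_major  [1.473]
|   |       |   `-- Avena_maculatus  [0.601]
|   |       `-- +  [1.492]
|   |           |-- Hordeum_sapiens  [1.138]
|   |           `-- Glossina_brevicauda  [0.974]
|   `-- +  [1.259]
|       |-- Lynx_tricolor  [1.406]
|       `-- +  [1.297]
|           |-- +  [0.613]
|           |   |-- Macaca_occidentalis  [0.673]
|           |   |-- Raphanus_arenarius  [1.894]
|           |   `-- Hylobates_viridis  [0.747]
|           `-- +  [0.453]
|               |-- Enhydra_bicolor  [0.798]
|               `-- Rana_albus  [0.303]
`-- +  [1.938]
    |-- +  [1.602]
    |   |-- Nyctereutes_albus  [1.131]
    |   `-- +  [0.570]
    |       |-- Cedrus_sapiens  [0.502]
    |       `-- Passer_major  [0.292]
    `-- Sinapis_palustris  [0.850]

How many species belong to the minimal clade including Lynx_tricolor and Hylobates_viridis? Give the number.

6

The MRCA of Lynx_tricolor and Hylobates_viridis is the node subtending (Lynx_tricolor,((Macaca_occidentalis,Raphanus_arenarius,Hylobates_viridis),(Enhydra_bicolor,Rana_albus))).
That clade contains 6 terminal taxa: Enhydra_bicolor, Hylobates_viridis, Lynx_tricolor, Macaca_occidentalis, Rana_albus, Raphanus_arenarius.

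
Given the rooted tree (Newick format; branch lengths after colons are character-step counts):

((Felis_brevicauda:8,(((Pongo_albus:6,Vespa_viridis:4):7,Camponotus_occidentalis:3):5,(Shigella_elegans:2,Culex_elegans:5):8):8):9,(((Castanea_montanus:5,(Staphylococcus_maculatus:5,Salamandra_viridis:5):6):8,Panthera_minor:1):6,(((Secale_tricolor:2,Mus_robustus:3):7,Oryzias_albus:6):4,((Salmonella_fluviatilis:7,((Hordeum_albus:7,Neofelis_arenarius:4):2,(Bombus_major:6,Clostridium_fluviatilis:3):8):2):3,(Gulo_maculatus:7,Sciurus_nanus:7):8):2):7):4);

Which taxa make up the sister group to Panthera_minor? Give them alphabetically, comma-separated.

Castanea_montanus, Salamandra_viridis, Staphylococcus_maculatus

Panthera_minor attaches to the tree at the node subtending ((Castanea_montanus,(Staphylococcus_maculatus,Salamandra_viridis)),Panthera_minor).
The other lineage descending from that same node — the sister group — is (Castanea_montanus,(Staphylococcus_maculatus,Salamandra_viridis)); its 3 tips in alphabetical order are the answer.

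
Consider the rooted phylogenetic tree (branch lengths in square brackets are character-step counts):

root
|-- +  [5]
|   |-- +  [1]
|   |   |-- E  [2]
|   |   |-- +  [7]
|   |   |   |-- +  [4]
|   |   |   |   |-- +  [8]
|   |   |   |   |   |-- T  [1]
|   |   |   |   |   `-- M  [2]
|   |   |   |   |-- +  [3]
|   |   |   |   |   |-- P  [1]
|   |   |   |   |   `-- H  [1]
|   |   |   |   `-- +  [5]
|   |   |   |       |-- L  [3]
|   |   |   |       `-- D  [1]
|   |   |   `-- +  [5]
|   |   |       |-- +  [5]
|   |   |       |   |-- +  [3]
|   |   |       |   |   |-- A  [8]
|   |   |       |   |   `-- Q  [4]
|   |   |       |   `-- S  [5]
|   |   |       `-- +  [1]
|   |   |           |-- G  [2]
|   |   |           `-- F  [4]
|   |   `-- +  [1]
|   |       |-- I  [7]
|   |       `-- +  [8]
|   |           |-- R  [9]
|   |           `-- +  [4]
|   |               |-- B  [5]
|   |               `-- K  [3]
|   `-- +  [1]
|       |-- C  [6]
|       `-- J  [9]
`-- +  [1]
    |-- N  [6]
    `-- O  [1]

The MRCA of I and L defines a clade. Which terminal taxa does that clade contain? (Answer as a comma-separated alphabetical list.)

A, B, D, E, F, G, H, I, K, L, M, P, Q, R, S, T

Tracing I: it sits inside (I,(R,(B,K))).
Tracing L: it sits inside (L,D).
The smallest clade enclosing both is (E,(((T,M),(P,H),(L,D)),(((A,Q),S),(G,F))),(I,(R,(B,K)))); the answer is its 16 terminal taxa in alphabetical order.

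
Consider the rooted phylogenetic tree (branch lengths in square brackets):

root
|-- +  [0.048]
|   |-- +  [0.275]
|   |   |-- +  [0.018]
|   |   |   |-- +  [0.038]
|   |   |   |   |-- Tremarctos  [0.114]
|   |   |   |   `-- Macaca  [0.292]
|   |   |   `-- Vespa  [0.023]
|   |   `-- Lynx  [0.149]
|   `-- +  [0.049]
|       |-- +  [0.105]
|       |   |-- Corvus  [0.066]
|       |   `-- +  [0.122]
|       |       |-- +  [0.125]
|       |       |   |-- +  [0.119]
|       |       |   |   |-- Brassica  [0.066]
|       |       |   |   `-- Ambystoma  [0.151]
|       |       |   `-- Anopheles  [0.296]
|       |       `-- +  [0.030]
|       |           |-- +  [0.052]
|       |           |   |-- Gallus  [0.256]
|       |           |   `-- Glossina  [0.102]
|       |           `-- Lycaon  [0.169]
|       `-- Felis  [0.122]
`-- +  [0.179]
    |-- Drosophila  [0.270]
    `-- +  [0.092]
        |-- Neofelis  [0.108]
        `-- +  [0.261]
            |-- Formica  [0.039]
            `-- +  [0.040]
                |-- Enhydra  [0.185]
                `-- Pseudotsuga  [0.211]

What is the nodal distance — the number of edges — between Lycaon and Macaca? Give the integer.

The MRCA of Lycaon and Macaca is the node subtending ((((Tremarctos,Macaca),Vespa),Lynx),((Corvus,(((Brassica,Ambystoma),Anopheles),((Gallus,Glossina),Lycaon))),Felis)).
From Lycaon up to that node: 5 branches. From Macaca up to the same node: 4 branches. Total: 5 + 4 = 9.

9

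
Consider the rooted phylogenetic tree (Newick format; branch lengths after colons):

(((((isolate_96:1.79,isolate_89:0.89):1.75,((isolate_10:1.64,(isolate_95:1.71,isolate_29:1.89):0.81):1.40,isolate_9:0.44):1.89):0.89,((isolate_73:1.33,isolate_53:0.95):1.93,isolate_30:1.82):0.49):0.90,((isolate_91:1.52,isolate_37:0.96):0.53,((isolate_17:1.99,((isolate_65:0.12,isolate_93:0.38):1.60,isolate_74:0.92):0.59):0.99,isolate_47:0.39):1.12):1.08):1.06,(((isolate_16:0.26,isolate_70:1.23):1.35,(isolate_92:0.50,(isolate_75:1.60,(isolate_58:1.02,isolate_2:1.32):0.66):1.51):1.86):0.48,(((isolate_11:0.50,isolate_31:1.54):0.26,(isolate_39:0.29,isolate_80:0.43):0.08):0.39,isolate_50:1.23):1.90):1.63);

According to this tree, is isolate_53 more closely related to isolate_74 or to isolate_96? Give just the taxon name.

isolate_96

The MRCA of isolate_53 and isolate_96 subtends (((isolate_96,isolate_89),((isolate_10,(isolate_95,isolate_29)),isolate_9)),((isolate_73,isolate_53),isolate_30)) (9 taxa).
The MRCA of isolate_53 and isolate_74 subtends ((((isolate_96,isolate_89),((isolate_10,(isolate_95,isolate_29)),isolate_9)),((isolate_73,isolate_53),isolate_30)),((isolate_91,isolate_37),((isolate_17,((isolate_65,isolate_93),isolate_74)),isolate_47))) (16 taxa).
The first is nested inside the second, so isolate_53 shares a more recent common ancestor with isolate_96.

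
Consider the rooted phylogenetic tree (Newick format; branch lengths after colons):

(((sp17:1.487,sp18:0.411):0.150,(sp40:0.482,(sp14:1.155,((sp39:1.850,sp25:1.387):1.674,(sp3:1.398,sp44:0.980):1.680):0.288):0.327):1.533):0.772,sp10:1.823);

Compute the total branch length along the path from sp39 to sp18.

6.233

The path runs sp39 → … → MRCA → … → sp18; the MRCA is the node subtending ((sp17,sp18),(sp40,(sp14,((sp39,sp25),(sp3,sp44))))).
Branch lengths along that path: 1.850 + 1.674 + 0.288 + 0.327 + 1.533 + 0.150 + 0.411 = 6.233.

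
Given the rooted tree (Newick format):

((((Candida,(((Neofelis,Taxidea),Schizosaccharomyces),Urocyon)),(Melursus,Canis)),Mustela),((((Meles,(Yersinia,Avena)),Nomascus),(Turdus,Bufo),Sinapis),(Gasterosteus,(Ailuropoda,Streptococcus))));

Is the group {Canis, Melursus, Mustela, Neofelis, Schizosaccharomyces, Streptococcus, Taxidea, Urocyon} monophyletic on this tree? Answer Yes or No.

The MRCA of the listed taxa is the root, so the smallest clade containing them is the whole tree.
That clade also contains Ailuropoda, Avena, Bufo, Candida, Gasterosteus, Meles, Nomascus, Sinapis, Turdus, Yersinia, which are not in the proposed group, so the group is not monophyletic.

No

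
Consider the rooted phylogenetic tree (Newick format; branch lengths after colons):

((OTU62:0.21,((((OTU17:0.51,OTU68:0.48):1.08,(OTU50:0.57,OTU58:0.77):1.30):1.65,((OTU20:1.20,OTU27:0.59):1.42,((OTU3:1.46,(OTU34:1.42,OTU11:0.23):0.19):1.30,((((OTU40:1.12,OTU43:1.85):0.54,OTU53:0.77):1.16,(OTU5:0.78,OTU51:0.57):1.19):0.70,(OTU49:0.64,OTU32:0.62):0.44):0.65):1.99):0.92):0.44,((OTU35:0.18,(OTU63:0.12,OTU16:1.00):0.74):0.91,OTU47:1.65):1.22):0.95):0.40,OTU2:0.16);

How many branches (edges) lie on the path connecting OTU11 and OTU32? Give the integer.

The MRCA of OTU11 and OTU32 is the node subtending ((OTU3,(OTU34,OTU11)),((((OTU40,OTU43),OTU53),(OTU5,OTU51)),(OTU49,OTU32))).
From OTU11 up to that node: 3 branches. From OTU32 up to the same node: 3 branches. Total: 3 + 3 = 6.

6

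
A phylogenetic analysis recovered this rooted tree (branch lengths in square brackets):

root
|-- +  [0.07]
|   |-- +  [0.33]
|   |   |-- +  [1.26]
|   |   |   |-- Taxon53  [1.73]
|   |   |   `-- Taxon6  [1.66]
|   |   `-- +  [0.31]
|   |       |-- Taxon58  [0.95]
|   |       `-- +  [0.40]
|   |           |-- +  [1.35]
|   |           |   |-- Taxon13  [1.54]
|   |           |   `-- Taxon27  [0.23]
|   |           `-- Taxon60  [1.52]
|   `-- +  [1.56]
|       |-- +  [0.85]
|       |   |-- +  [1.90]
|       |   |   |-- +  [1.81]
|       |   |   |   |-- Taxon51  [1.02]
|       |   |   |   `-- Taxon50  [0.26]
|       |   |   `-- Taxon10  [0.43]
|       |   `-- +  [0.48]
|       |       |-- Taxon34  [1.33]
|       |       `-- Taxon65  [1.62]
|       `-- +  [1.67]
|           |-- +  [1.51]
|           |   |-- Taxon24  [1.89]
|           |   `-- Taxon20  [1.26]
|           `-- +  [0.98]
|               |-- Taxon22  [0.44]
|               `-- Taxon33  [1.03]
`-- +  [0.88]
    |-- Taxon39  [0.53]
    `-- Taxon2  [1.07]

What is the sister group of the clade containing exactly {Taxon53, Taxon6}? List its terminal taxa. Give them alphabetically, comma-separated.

The clade containing exactly {Taxon53, Taxon6} attaches to the tree at the node subtending ((Taxon53,Taxon6),(Taxon58,((Taxon13,Taxon27),Taxon60))).
The other lineage descending from that same node — the sister group — is (Taxon58,((Taxon13,Taxon27),Taxon60)); its 4 tips in alphabetical order are the answer.

Taxon13, Taxon27, Taxon58, Taxon60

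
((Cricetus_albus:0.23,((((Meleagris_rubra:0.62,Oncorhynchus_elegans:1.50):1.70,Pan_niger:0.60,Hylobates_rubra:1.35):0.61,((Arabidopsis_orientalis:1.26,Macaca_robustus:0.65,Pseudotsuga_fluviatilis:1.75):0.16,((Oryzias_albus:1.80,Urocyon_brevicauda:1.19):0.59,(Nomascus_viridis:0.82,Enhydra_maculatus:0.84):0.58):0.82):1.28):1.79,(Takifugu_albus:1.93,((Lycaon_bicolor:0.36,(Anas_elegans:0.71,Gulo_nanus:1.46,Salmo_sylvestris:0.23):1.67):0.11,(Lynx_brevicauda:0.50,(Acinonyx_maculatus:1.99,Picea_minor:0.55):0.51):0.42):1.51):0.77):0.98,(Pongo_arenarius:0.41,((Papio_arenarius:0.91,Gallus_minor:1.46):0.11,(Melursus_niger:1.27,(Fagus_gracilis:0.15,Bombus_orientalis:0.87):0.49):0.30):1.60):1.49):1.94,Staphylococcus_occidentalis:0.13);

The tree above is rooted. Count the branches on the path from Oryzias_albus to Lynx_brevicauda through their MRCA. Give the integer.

9

The MRCA of Oryzias_albus and Lynx_brevicauda is the node subtending ((((Meleagris_rubra,Oncorhynchus_elegans),Pan_niger,Hylobates_rubra),((Arabidopsis_orientalis,Macaca_robustus,Pseudotsuga_fluviatilis),((Oryzias_albus,Urocyon_brevicauda),(Nomascus_viridis,Enhydra_maculatus)))),(Takifugu_albus,((Lycaon_bicolor,(Anas_elegans,Gulo_nanus,Salmo_sylvestris)),(Lynx_brevicauda,(Acinonyx_maculatus,Picea_minor))))).
From Oryzias_albus up to that node: 5 branches. From Lynx_brevicauda up to the same node: 4 branches. Total: 5 + 4 = 9.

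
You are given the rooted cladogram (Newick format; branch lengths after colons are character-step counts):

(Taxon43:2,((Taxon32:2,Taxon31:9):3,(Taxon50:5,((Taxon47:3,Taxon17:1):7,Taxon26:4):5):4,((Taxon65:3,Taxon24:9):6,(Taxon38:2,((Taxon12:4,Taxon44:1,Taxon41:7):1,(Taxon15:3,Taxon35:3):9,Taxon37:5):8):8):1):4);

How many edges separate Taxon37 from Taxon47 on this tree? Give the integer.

The MRCA of Taxon37 and Taxon47 is the node subtending ((Taxon32,Taxon31),(Taxon50,((Taxon47,Taxon17),Taxon26)),((Taxon65,Taxon24),(Taxon38,((Taxon12,Taxon44,Taxon41),(Taxon15,Taxon35),Taxon37)))).
From Taxon37 up to that node: 4 branches. From Taxon47 up to the same node: 4 branches. Total: 4 + 4 = 8.

8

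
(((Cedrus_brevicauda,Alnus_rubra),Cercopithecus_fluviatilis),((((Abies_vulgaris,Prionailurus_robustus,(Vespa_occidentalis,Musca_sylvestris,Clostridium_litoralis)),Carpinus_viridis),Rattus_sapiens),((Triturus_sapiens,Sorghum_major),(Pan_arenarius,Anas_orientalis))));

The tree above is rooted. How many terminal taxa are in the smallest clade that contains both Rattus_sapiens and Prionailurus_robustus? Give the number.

The MRCA of Rattus_sapiens and Prionailurus_robustus is the node subtending (((Abies_vulgaris,Prionailurus_robustus,(Vespa_occidentalis,Musca_sylvestris,Clostridium_litoralis)),Carpinus_viridis),Rattus_sapiens).
That clade contains 7 terminal taxa: Abies_vulgaris, Carpinus_viridis, Clostridium_litoralis, Musca_sylvestris, Prionailurus_robustus, Rattus_sapiens, Vespa_occidentalis.

7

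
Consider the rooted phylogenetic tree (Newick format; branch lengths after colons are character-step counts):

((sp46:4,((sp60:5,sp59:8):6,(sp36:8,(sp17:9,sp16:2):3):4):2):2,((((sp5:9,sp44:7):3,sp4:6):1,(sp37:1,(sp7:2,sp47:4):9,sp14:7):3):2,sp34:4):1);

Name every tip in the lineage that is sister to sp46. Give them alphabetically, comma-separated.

sp46 attaches to the tree at the node subtending (sp46,((sp60,sp59),(sp36,(sp17,sp16)))).
The other lineage descending from that same node — the sister group — is ((sp60,sp59),(sp36,(sp17,sp16))); its 5 tips in alphabetical order are the answer.

sp16, sp17, sp36, sp59, sp60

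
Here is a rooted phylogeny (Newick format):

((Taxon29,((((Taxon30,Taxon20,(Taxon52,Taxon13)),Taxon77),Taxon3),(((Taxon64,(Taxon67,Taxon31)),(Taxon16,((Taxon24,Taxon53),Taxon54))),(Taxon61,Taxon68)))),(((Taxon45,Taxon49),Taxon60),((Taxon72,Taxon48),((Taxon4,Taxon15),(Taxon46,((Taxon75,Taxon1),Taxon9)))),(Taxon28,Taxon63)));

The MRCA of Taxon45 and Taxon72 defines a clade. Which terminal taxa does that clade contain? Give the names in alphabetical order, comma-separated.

Tracing Taxon45: it sits inside (Taxon45,Taxon49).
Tracing Taxon72: it sits inside (Taxon72,Taxon48).
The smallest clade enclosing both is (((Taxon45,Taxon49),Taxon60),((Taxon72,Taxon48),((Taxon4,Taxon15),(Taxon46,((Taxon75,Taxon1),Taxon9)))),(Taxon28,Taxon63)); the answer is its 13 terminal taxa in alphabetical order.

Taxon1, Taxon15, Taxon28, Taxon4, Taxon45, Taxon46, Taxon48, Taxon49, Taxon60, Taxon63, Taxon72, Taxon75, Taxon9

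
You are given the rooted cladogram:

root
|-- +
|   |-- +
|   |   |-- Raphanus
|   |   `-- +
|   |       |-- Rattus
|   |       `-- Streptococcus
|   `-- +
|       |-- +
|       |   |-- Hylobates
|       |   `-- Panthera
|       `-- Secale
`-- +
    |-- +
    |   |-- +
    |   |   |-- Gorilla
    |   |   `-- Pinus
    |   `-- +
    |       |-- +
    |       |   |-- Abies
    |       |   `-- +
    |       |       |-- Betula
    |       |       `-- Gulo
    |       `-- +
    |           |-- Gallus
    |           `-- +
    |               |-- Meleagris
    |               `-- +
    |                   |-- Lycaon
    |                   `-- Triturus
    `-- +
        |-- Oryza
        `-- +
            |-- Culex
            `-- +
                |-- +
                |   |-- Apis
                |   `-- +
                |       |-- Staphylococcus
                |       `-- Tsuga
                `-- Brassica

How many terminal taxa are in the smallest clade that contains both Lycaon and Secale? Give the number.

21

The MRCA of Lycaon and Secale is the root, so the clade is the entire tree.
That clade contains 21 terminal taxa: Abies, Apis, Betula, Brassica, Culex, Gallus, Gorilla, Gulo, Hylobates, Lycaon, Meleagris, Oryza, Panthera, Pinus, Raphanus, Rattus, Secale, Staphylococcus, Streptococcus, Triturus, Tsuga.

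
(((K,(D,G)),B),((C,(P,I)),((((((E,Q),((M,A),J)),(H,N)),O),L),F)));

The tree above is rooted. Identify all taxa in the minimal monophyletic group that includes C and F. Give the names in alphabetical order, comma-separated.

Tracing C: it sits inside (C,(P,I)).
Tracing F: it sits inside ((((((E,Q),((M,A),J)),(H,N)),O),L),F).
The smallest clade enclosing both is ((C,(P,I)),((((((E,Q),((M,A),J)),(H,N)),O),L),F)); the answer is its 13 terminal taxa in alphabetical order.

A, C, E, F, H, I, J, L, M, N, O, P, Q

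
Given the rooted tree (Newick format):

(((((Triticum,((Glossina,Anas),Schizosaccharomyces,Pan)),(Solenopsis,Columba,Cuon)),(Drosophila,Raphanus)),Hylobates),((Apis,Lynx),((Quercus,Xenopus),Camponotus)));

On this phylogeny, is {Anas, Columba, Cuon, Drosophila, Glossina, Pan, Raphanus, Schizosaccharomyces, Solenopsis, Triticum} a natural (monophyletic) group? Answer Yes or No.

The most recent common ancestor of these taxa subtends (((Triticum,((Glossina,Anas),Schizosaccharomyces,Pan)),(Solenopsis,Columba,Cuon)),(Drosophila,Raphanus)).
That clade has exactly 10 tips — every listed taxon and nothing else — so the group is monophyletic.

Yes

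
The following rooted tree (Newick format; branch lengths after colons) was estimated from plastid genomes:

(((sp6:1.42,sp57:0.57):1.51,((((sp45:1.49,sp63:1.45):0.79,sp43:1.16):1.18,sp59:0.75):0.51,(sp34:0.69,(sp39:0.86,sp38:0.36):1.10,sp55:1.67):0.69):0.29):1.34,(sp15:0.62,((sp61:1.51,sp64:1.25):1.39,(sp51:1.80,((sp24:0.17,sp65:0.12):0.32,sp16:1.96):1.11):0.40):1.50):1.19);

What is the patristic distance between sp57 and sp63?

The path runs sp57 → … → MRCA → … → sp63; the MRCA is the node subtending ((sp6,sp57),((((sp45,sp63),sp43),sp59),(sp34,(sp39,sp38),sp55))).
Branch lengths along that path: 0.57 + 1.51 + 0.29 + 0.51 + 1.18 + 0.79 + 1.45 = 6.30.

6.30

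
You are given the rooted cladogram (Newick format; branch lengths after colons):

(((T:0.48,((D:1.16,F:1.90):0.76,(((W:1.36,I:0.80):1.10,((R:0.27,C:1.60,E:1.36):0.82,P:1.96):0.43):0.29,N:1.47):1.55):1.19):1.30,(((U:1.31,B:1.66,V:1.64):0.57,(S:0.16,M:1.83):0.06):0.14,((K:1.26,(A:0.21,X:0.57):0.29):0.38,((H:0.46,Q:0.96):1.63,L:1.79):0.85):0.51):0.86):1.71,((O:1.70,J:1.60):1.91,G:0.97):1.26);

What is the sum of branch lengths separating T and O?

8.36

The path runs T → … → MRCA → … → O; the MRCA is the root of the tree.
Branch lengths along that path: 0.48 + 1.30 + 1.71 + 1.26 + 1.91 + 1.70 = 8.36.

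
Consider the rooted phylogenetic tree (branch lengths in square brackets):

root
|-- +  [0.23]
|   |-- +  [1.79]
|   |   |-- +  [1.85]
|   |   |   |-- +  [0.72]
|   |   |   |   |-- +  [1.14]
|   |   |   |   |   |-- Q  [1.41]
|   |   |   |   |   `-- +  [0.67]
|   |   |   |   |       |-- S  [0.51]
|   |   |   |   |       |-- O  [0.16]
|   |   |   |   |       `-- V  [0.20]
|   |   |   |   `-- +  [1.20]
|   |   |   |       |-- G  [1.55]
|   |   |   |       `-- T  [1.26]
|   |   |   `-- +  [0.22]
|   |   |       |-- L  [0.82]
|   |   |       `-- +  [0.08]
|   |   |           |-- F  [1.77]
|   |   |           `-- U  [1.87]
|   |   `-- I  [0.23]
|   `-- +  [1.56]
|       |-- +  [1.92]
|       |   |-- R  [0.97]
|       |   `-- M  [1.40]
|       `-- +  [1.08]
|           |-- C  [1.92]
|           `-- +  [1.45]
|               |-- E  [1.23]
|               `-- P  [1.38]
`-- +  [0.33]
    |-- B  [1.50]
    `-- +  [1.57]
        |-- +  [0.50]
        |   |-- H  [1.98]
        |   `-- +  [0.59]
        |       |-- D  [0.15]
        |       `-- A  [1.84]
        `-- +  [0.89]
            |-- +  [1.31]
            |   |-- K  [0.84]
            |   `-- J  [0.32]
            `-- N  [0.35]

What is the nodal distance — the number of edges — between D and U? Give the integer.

The MRCA of D and U is the root of the tree.
From D up to that node: 5 branches. From U up to the same node: 6 branches. Total: 5 + 6 = 11.

11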